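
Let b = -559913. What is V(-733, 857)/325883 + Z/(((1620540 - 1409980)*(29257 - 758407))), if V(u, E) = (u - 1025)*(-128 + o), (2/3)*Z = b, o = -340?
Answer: 84210676810832179/33355173089728000 ≈ 2.5247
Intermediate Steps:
Z = -1679739/2 (Z = (3/2)*(-559913) = -1679739/2 ≈ -8.3987e+5)
V(u, E) = 479700 - 468*u (V(u, E) = (u - 1025)*(-128 - 340) = (-1025 + u)*(-468) = 479700 - 468*u)
V(-733, 857)/325883 + Z/(((1620540 - 1409980)*(29257 - 758407))) = (479700 - 468*(-733))/325883 - 1679739*1/((29257 - 758407)*(1620540 - 1409980))/2 = (479700 + 343044)*(1/325883) - 1679739/(2*(210560*(-729150))) = 822744*(1/325883) - 1679739/2/(-153529824000) = 822744/325883 - 1679739/2*(-1/153529824000) = 822744/325883 + 559913/102353216000 = 84210676810832179/33355173089728000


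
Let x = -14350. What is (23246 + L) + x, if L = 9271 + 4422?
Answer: 22589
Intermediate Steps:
L = 13693
(23246 + L) + x = (23246 + 13693) - 14350 = 36939 - 14350 = 22589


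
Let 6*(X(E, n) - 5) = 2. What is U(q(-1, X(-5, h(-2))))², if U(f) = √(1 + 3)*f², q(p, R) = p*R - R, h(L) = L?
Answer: 4194304/81 ≈ 51782.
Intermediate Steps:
X(E, n) = 16/3 (X(E, n) = 5 + (⅙)*2 = 5 + ⅓ = 16/3)
q(p, R) = -R + R*p (q(p, R) = R*p - R = -R + R*p)
U(f) = 2*f² (U(f) = √4*f² = 2*f²)
U(q(-1, X(-5, h(-2))))² = (2*(16*(-1 - 1)/3)²)² = (2*((16/3)*(-2))²)² = (2*(-32/3)²)² = (2*(1024/9))² = (2048/9)² = 4194304/81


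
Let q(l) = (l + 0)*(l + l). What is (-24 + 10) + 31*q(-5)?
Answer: 1536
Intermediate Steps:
q(l) = 2*l**2 (q(l) = l*(2*l) = 2*l**2)
(-24 + 10) + 31*q(-5) = (-24 + 10) + 31*(2*(-5)**2) = -14 + 31*(2*25) = -14 + 31*50 = -14 + 1550 = 1536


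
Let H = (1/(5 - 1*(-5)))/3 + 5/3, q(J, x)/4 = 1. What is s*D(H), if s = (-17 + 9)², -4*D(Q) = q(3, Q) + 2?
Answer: -96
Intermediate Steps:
q(J, x) = 4 (q(J, x) = 4*1 = 4)
H = 17/10 (H = (1/(5 + 5))*(⅓) + 5*(⅓) = (1/10)*(⅓) + 5/3 = (1*(⅒))*(⅓) + 5/3 = (⅒)*(⅓) + 5/3 = 1/30 + 5/3 = 17/10 ≈ 1.7000)
D(Q) = -3/2 (D(Q) = -(4 + 2)/4 = -¼*6 = -3/2)
s = 64 (s = (-8)² = 64)
s*D(H) = 64*(-3/2) = -96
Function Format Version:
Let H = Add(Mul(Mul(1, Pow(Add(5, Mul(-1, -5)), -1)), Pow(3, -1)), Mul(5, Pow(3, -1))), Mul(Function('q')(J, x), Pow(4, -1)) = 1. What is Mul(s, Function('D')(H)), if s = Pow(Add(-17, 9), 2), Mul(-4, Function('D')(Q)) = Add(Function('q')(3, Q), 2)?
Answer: -96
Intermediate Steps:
Function('q')(J, x) = 4 (Function('q')(J, x) = Mul(4, 1) = 4)
H = Rational(17, 10) (H = Add(Mul(Mul(1, Pow(Add(5, 5), -1)), Rational(1, 3)), Mul(5, Rational(1, 3))) = Add(Mul(Mul(1, Pow(10, -1)), Rational(1, 3)), Rational(5, 3)) = Add(Mul(Mul(1, Rational(1, 10)), Rational(1, 3)), Rational(5, 3)) = Add(Mul(Rational(1, 10), Rational(1, 3)), Rational(5, 3)) = Add(Rational(1, 30), Rational(5, 3)) = Rational(17, 10) ≈ 1.7000)
Function('D')(Q) = Rational(-3, 2) (Function('D')(Q) = Mul(Rational(-1, 4), Add(4, 2)) = Mul(Rational(-1, 4), 6) = Rational(-3, 2))
s = 64 (s = Pow(-8, 2) = 64)
Mul(s, Function('D')(H)) = Mul(64, Rational(-3, 2)) = -96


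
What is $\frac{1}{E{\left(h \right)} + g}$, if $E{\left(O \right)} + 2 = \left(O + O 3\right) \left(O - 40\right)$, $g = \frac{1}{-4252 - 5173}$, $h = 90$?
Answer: $\frac{9425}{169631149} \approx 5.5562 \cdot 10^{-5}$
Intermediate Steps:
$g = - \frac{1}{9425}$ ($g = \frac{1}{-9425} = - \frac{1}{9425} \approx -0.0001061$)
$E{\left(O \right)} = -2 + 4 O \left(-40 + O\right)$ ($E{\left(O \right)} = -2 + \left(O + O 3\right) \left(O - 40\right) = -2 + \left(O + 3 O\right) \left(-40 + O\right) = -2 + 4 O \left(-40 + O\right)$)
$\frac{1}{E{\left(h \right)} + g} = \frac{1}{\left(-2 - 14400 + 4 \cdot 90^{2}\right) - \frac{1}{9425}} = \frac{1}{\left(-2 - 14400 + 4 \cdot 8100\right) - \frac{1}{9425}} = \frac{1}{\left(-2 - 14400 + 32400\right) - \frac{1}{9425}} = \frac{1}{17998 - \frac{1}{9425}} = \frac{1}{\frac{169631149}{9425}} = \frac{9425}{169631149}$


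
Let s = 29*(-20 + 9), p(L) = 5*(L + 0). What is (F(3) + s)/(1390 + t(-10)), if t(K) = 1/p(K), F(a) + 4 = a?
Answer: -16000/69499 ≈ -0.23022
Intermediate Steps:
p(L) = 5*L
F(a) = -4 + a
s = -319 (s = 29*(-11) = -319)
t(K) = 1/(5*K)
(F(3) + s)/(1390 + t(-10)) = ((-4 + 3) - 319)/(1390 + (⅕)/(-10)) = (-1 - 319)/(1390 + (⅕)*(-⅒)) = -320/(1390 - 1/50) = -320/69499/50 = -320*50/69499 = -16000/69499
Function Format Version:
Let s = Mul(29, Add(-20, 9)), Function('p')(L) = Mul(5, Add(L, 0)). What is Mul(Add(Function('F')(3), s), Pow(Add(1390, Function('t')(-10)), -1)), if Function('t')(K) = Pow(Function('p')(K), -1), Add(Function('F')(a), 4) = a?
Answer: Rational(-16000, 69499) ≈ -0.23022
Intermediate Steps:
Function('p')(L) = Mul(5, L)
Function('F')(a) = Add(-4, a)
s = -319 (s = Mul(29, -11) = -319)
Function('t')(K) = Mul(Rational(1, 5), Pow(K, -1)) (Function('t')(K) = Pow(Mul(5, K), -1) = Mul(Rational(1, 5), Pow(K, -1)))
Mul(Add(Function('F')(3), s), Pow(Add(1390, Function('t')(-10)), -1)) = Mul(Add(Add(-4, 3), -319), Pow(Add(1390, Mul(Rational(1, 5), Pow(-10, -1))), -1)) = Mul(Add(-1, -319), Pow(Add(1390, Mul(Rational(1, 5), Rational(-1, 10))), -1)) = Mul(-320, Pow(Add(1390, Rational(-1, 50)), -1)) = Mul(-320, Pow(Rational(69499, 50), -1)) = Mul(-320, Rational(50, 69499)) = Rational(-16000, 69499)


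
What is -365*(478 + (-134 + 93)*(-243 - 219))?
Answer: -7088300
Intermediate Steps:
-365*(478 + (-134 + 93)*(-243 - 219)) = -365*(478 - 41*(-462)) = -365*(478 + 18942) = -365*19420 = -7088300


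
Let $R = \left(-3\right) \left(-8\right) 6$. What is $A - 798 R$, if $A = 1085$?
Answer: $-113827$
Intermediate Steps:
$R = 144$ ($R = 24 \cdot 6 = 144$)
$A - 798 R = 1085 - 114912 = -113827$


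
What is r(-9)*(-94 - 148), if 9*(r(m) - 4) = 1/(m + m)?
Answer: -78287/81 ≈ -966.51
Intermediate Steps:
r(m) = 4 + 1/(18*m) (r(m) = 4 + 1/(9*(m + m)) = 4 + 1/(9*((2*m))) = 4 + (1/(2*m))/9 = 4 + 1/(18*m))
r(-9)*(-94 - 148) = (4 + (1/18)/(-9))*(-94 - 148) = (4 + (1/18)*(-⅑))*(-242) = (4 - 1/162)*(-242) = (647/162)*(-242) = -78287/81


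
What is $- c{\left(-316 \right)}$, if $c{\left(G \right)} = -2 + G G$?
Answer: $-99854$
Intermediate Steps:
$c{\left(G \right)} = -2 + G^{2}$
$- c{\left(-316 \right)} = - (-2 + \left(-316\right)^{2}) = - (-2 + 99856) = \left(-1\right) 99854 = -99854$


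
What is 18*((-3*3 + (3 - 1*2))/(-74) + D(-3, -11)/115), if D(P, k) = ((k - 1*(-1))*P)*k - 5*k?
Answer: -34974/851 ≈ -41.098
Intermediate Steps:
D(P, k) = -5*k + P*k*(1 + k) (D(P, k) = ((k + 1)*P)*k - 5*k = ((1 + k)*P)*k - 5*k = (P*(1 + k))*k - 5*k = P*k*(1 + k) - 5*k = -5*k + P*k*(1 + k))
18*((-3*3 + (3 - 1*2))/(-74) + D(-3, -11)/115) = 18*((-3*3 + (3 - 1*2))/(-74) - 11*(-5 - 3 - 3*(-11))/115) = 18*((-9 + (3 - 2))*(-1/74) - 11*(-5 - 3 + 33)*(1/115)) = 18*((-9 + 1)*(-1/74) - 11*25*(1/115)) = 18*(-8*(-1/74) - 275*1/115) = 18*(4/37 - 55/23) = 18*(-1943/851) = -34974/851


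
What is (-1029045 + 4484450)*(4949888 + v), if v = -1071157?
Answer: 13402586491055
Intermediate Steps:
(-1029045 + 4484450)*(4949888 + v) = (-1029045 + 4484450)*(4949888 - 1071157) = 3455405*3878731 = 13402586491055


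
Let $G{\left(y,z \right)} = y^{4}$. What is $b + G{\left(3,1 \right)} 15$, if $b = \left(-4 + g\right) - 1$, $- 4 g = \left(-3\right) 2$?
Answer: $\frac{2423}{2} \approx 1211.5$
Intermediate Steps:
$g = \frac{3}{2}$ ($g = - \frac{\left(-3\right) 2}{4} = \left(- \frac{1}{4}\right) \left(-6\right) = \frac{3}{2} \approx 1.5$)
$b = - \frac{7}{2}$ ($b = \left(-4 + \frac{3}{2}\right) - 1 = - \frac{5}{2} - 1 = - \frac{7}{2} \approx -3.5$)
$b + G{\left(3,1 \right)} 15 = - \frac{7}{2} + 3^{4} \cdot 15 = - \frac{7}{2} + 81 \cdot 15 = - \frac{7}{2} + 1215 = \frac{2423}{2}$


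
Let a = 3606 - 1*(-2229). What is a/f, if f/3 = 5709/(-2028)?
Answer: -1314820/1903 ≈ -690.92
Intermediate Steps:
f = -5709/676 (f = 3*(5709/(-2028)) = 3*(5709*(-1/2028)) = 3*(-1903/676) = -5709/676 ≈ -8.4453)
a = 5835 (a = 3606 + 2229 = 5835)
a/f = 5835/(-5709/676) = 5835*(-676/5709) = -1314820/1903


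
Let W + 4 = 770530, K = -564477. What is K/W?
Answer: -188159/256842 ≈ -0.73259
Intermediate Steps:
W = 770526 (W = -4 + 770530 = 770526)
K/W = -564477/770526 = -564477*1/770526 = -188159/256842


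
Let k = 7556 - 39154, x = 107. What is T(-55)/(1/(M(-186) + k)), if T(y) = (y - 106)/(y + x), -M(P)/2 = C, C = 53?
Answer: 1276086/13 ≈ 98161.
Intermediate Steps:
k = -31598
M(P) = -106 (M(P) = -2*53 = -106)
T(y) = (-106 + y)/(107 + y) (T(y) = (y - 106)/(y + 107) = (-106 + y)/(107 + y))
T(-55)/(1/(M(-186) + k)) = ((-106 - 55)/(107 - 55))/(1/(-106 - 31598)) = (-161/52)/(1/(-31704)) = ((1/52)*(-161))/(-1/31704) = -161/52*(-31704) = 1276086/13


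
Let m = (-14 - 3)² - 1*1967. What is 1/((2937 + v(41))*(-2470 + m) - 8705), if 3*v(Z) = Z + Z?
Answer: -3/36914279 ≈ -8.1269e-8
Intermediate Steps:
m = -1678 (m = (-17)² - 1967 = 289 - 1967 = -1678)
v(Z) = 2*Z/3 (v(Z) = (Z + Z)/3 = (2*Z)/3 = 2*Z/3)
1/((2937 + v(41))*(-2470 + m) - 8705) = 1/((2937 + (⅔)*41)*(-2470 - 1678) - 8705) = 1/((2937 + 82/3)*(-4148) - 8705) = 1/((8893/3)*(-4148) - 8705) = 1/(-36888164/3 - 8705) = 1/(-36914279/3) = -3/36914279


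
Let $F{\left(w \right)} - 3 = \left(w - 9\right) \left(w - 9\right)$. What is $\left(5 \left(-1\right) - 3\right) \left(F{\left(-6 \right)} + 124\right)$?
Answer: $-2816$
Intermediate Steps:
$F{\left(w \right)} = 3 + \left(-9 + w\right)^{2}$ ($F{\left(w \right)} = 3 + \left(w - 9\right) \left(w - 9\right) = 3 + \left(-9 + w\right) \left(-9 + w\right) = 3 + \left(-9 + w\right)^{2}$)
$\left(5 \left(-1\right) - 3\right) \left(F{\left(-6 \right)} + 124\right) = \left(5 \left(-1\right) - 3\right) \left(\left(3 + \left(-9 - 6\right)^{2}\right) + 124\right) = \left(-5 - 3\right) \left(\left(3 + \left(-15\right)^{2}\right) + 124\right) = - 8 \left(\left(3 + 225\right) + 124\right) = - 8 \left(228 + 124\right) = \left(-8\right) 352 = -2816$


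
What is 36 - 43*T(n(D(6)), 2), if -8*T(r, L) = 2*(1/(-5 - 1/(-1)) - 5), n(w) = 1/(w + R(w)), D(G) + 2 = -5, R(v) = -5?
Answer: -327/16 ≈ -20.438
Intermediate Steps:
D(G) = -7 (D(G) = -2 - 5 = -7)
n(w) = 1/(-5 + w) (n(w) = 1/(w - 5) = 1/(-5 + w))
T(r, L) = 21/16 (T(r, L) = -(1/(-5 - 1/(-1)) - 5)/4 = -(1/(-5 - 1*(-1)) - 5)/4 = -(1/(-5 + 1) - 5)/4 = -(1/(-4) - 5)/4 = -(-1/4 - 5)/4 = -(-21)/(4*4) = -1/8*(-21/2) = 21/16)
36 - 43*T(n(D(6)), 2) = 36 - 43*21/16 = 36 - 903/16 = -327/16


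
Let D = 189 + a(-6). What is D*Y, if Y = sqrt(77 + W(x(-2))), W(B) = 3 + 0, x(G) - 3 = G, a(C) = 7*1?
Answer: 784*sqrt(5) ≈ 1753.1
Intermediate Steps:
a(C) = 7
x(G) = 3 + G
W(B) = 3
D = 196 (D = 189 + 7 = 196)
Y = 4*sqrt(5) (Y = sqrt(77 + 3) = sqrt(80) = 4*sqrt(5) ≈ 8.9443)
D*Y = 196*(4*sqrt(5)) = 784*sqrt(5)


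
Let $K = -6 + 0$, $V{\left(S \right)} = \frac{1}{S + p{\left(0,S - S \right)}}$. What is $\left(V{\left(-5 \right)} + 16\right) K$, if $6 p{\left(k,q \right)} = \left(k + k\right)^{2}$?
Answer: $- \frac{474}{5} \approx -94.8$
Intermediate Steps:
$p{\left(k,q \right)} = \frac{2 k^{2}}{3}$ ($p{\left(k,q \right)} = \frac{\left(k + k\right)^{2}}{6} = \frac{\left(2 k\right)^{2}}{6} = \frac{4 k^{2}}{6} = \frac{2 k^{2}}{3}$)
$V{\left(S \right)} = \frac{1}{S}$ ($V{\left(S \right)} = \frac{1}{S + \frac{2 \cdot 0^{2}}{3}} = \frac{1}{S + \frac{2}{3} \cdot 0} = \frac{1}{S + 0} = \frac{1}{S}$)
$K = -6$
$\left(V{\left(-5 \right)} + 16\right) K = \left(\frac{1}{-5} + 16\right) \left(-6\right) = \left(- \frac{1}{5} + 16\right) \left(-6\right) = \frac{79}{5} \left(-6\right) = - \frac{474}{5}$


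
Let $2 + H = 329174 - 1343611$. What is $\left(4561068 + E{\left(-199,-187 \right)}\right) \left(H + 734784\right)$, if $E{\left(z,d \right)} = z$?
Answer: $-1275469820195$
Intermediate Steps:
$H = -1014439$ ($H = -2 + \left(329174 - 1343611\right) = -2 - 1014437 = -1014439$)
$\left(4561068 + E{\left(-199,-187 \right)}\right) \left(H + 734784\right) = \left(4561068 - 199\right) \left(-1014439 + 734784\right) = 4560869 \left(-279655\right) = -1275469820195$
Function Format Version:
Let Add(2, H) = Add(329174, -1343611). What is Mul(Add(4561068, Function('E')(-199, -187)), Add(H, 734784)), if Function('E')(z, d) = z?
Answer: -1275469820195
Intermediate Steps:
H = -1014439 (H = Add(-2, Add(329174, -1343611)) = Add(-2, -1014437) = -1014439)
Mul(Add(4561068, Function('E')(-199, -187)), Add(H, 734784)) = Mul(Add(4561068, -199), Add(-1014439, 734784)) = Mul(4560869, -279655) = -1275469820195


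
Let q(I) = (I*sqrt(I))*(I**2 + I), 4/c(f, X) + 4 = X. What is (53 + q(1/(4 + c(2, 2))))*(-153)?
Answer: -8109 - 459*sqrt(2)/16 ≈ -8149.6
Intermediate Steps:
c(f, X) = 4/(-4 + X)
q(I) = I**(3/2)*(I + I**2)
(53 + q(1/(4 + c(2, 2))))*(-153) = (53 + (1/(4 + 4/(-4 + 2)))**(5/2)*(1 + 1/(4 + 4/(-4 + 2))))*(-153) = (53 + (1/(4 + 4/(-2)))**(5/2)*(1 + 1/(4 + 4/(-2))))*(-153) = (53 + (1/(4 + 4*(-1/2)))**(5/2)*(1 + 1/(4 + 4*(-1/2))))*(-153) = (53 + (1/(4 - 2))**(5/2)*(1 + 1/(4 - 2)))*(-153) = (53 + (1/2)**(5/2)*(1 + 1/2))*(-153) = (53 + (sqrt(2)/8)*(3/2))*(-153) = (53 + 3*sqrt(2)/16)*(-153) = -8109 - 459*sqrt(2)/16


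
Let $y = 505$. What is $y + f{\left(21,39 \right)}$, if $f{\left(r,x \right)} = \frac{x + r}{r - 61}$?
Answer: $\frac{1007}{2} \approx 503.5$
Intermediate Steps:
$f{\left(r,x \right)} = \frac{r + x}{-61 + r}$
$y + f{\left(21,39 \right)} = 505 + \frac{21 + 39}{-61 + 21} = 505 + \frac{1}{-40} \cdot 60 = 505 - \frac{3}{2} = \frac{1007}{2}$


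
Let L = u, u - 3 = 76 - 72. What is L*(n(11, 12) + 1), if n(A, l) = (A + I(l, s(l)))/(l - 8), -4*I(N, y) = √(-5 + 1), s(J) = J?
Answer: 105/4 - 7*I/8 ≈ 26.25 - 0.875*I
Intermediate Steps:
I(N, y) = -I/2 (I(N, y) = -√(-5 + 1)/4 = -I/2)
n(A, l) = (A - I/2)/(-8 + l) (n(A, l) = (A - I/2)/(l - 8) = (A - I/2)/(-8 + l))
u = 7 (u = 3 + (76 - 72) = 3 + 4 = 7)
L = 7
L*(n(11, 12) + 1) = 7*((11 - I/2)/(-8 + 12) + 1) = 7*((11 - I/2)/4 + 1) = 7*((11/4 - I/8) + 1) = 7*(15/4 - I/8) = 105/4 - 7*I/8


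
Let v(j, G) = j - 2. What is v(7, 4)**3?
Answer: 125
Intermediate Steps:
v(j, G) = -2 + j
v(7, 4)**3 = (-2 + 7)**3 = 5**3 = 125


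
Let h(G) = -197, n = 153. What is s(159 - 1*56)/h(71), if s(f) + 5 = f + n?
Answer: -251/197 ≈ -1.2741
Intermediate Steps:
s(f) = 148 + f (s(f) = -5 + (f + 153) = -5 + (153 + f) = 148 + f)
s(159 - 1*56)/h(71) = (148 + (159 - 1*56))/(-197) = (148 + (159 - 56))*(-1/197) = (148 + 103)*(-1/197) = 251*(-1/197) = -251/197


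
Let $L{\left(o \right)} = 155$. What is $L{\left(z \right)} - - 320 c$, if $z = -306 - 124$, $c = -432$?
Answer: $-138085$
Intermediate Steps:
$z = -430$
$L{\left(z \right)} - - 320 c = 155 - \left(-320\right) \left(-432\right) = 155 - 138240 = -138085$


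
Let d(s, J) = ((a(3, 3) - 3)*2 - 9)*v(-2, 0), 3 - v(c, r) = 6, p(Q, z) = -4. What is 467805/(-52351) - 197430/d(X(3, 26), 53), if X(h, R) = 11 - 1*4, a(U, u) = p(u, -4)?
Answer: -265844525/92621 ≈ -2870.2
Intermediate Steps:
a(U, u) = -4
v(c, r) = -3 (v(c, r) = 3 - 1*6 = 3 - 6 = -3)
X(h, R) = 7 (X(h, R) = 11 - 4 = 7)
d(s, J) = 69 (d(s, J) = ((-4 - 3)*2 - 9)*(-3) = (-7*2 - 9)*(-3) = (-14 - 9)*(-3) = -23*(-3) = 69)
467805/(-52351) - 197430/d(X(3, 26), 53) = 467805/(-52351) - 197430/69 = 467805*(-1/52351) - 197430*1/69 = -35985/4027 - 65810/23 = -265844525/92621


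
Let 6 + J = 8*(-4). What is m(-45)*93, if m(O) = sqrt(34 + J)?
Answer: 186*I ≈ 186.0*I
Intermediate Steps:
J = -38 (J = -6 + 8*(-4) = -6 - 32 = -38)
m(O) = 2*I (m(O) = sqrt(34 - 38) = sqrt(-4) = 2*I)
m(-45)*93 = (2*I)*93 = 186*I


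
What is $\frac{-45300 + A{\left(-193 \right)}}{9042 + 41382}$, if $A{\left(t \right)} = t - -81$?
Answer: $- \frac{11353}{12606} \approx -0.9006$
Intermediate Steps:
$A{\left(t \right)} = 81 + t$ ($A{\left(t \right)} = t + 81 = 81 + t$)
$\frac{-45300 + A{\left(-193 \right)}}{9042 + 41382} = \frac{-45300 + \left(81 - 193\right)}{9042 + 41382} = \frac{-45300 - 112}{50424} = \left(-45412\right) \frac{1}{50424} = - \frac{11353}{12606}$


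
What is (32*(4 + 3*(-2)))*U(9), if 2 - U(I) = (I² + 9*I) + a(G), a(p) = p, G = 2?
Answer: 10368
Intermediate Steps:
U(I) = -I² - 9*I (U(I) = 2 - ((I² + 9*I) + 2) = 2 - (2 + I² + 9*I) = 2 + (-2 - I² - 9*I) = -I² - 9*I)
(32*(4 + 3*(-2)))*U(9) = (32*(4 + 3*(-2)))*(9*(-9 - 1*9)) = (32*(4 - 6))*(9*(-9 - 9)) = (32*(-2))*(9*(-18)) = -64*(-162) = 10368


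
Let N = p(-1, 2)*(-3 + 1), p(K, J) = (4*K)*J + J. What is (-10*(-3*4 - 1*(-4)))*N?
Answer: 960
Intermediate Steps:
p(K, J) = J + 4*J*K (p(K, J) = 4*J*K + J = J + 4*J*K)
N = 12 (N = (2*(1 + 4*(-1)))*(-3 + 1) = (2*(1 - 4))*(-2) = (2*(-3))*(-2) = -6*(-2) = 12)
(-10*(-3*4 - 1*(-4)))*N = -10*(-3*4 - 1*(-4))*12 = -10*(-12 + 4)*12 = -10*(-8)*12 = 80*12 = 960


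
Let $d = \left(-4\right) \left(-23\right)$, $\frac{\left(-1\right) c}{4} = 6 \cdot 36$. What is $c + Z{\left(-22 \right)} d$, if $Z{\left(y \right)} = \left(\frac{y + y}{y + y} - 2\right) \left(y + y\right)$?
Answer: $3184$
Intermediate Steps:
$Z{\left(y \right)} = - 2 y$ ($Z{\left(y \right)} = \left(\frac{2 y}{2 y} - 2\right) 2 y = \left(2 y \frac{1}{2 y} - 2\right) 2 y = \left(1 - 2\right) 2 y = - 2 y$)
$c = -864$ ($c = - 4 \cdot 6 \cdot 36 = \left(-4\right) 216 = -864$)
$d = 92$
$c + Z{\left(-22 \right)} d = -864 + \left(-2\right) \left(-22\right) 92 = -864 + 44 \cdot 92 = -864 + 4048 = 3184$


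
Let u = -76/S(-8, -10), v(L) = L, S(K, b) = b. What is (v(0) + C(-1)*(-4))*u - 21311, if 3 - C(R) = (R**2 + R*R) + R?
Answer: -106859/5 ≈ -21372.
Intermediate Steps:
C(R) = 3 - R - 2*R**2 (C(R) = 3 - ((R**2 + R*R) + R) = 3 - ((R**2 + R**2) + R) = 3 - (2*R**2 + R) = 3 - (R + 2*R**2) = 3 + (-R - 2*R**2) = 3 - R - 2*R**2)
u = 38/5 (u = -76/(-10) = -76*(-1/10) = 38/5 ≈ 7.6000)
(v(0) + C(-1)*(-4))*u - 21311 = (0 + (3 - 1*(-1) - 2*(-1)**2)*(-4))*(38/5) - 21311 = (0 + (3 + 1 - 2*1)*(-4))*(38/5) - 21311 = (0 + (3 + 1 - 2)*(-4))*(38/5) - 21311 = (0 + 2*(-4))*(38/5) - 21311 = (0 - 8)*(38/5) - 21311 = -8*38/5 - 21311 = -304/5 - 21311 = -106859/5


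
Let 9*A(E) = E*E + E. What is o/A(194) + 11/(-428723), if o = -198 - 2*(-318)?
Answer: 281601656/2703098515 ≈ 0.10418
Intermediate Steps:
o = 438 (o = -198 + 636 = 438)
A(E) = E/9 + E**2/9 (A(E) = (E*E + E)/9 = (E**2 + E)/9 = (E + E**2)/9 = E/9 + E**2/9)
o/A(194) + 11/(-428723) = 438/(((1/9)*194*(1 + 194))) + 11/(-428723) = 438/(((1/9)*194*195)) + 11*(-1/428723) = 438/(12610/3) - 11/428723 = 438*(3/12610) - 11/428723 = 657/6305 - 11/428723 = 281601656/2703098515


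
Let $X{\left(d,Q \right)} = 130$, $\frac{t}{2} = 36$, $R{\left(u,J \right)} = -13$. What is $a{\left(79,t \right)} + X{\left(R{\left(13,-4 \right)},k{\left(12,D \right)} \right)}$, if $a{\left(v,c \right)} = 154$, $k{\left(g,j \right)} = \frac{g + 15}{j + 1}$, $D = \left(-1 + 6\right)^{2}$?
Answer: $284$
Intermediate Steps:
$D = 25$ ($D = 5^{2} = 25$)
$k{\left(g,j \right)} = \frac{15 + g}{1 + j}$
$t = 72$ ($t = 2 \cdot 36 = 72$)
$a{\left(79,t \right)} + X{\left(R{\left(13,-4 \right)},k{\left(12,D \right)} \right)} = 154 + 130 = 284$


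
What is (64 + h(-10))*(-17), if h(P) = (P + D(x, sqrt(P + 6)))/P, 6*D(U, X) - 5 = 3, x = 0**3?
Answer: -16541/15 ≈ -1102.7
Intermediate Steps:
x = 0
D(U, X) = 4/3 (D(U, X) = 5/6 + (1/6)*3 = 5/6 + 1/2 = 4/3)
h(P) = (4/3 + P)/P (h(P) = (P + 4/3)/P = (4/3 + P)/P)
(64 + h(-10))*(-17) = (64 + (4/3 - 10)/(-10))*(-17) = (64 - 1/10*(-26/3))*(-17) = (64 + 13/15)*(-17) = (973/15)*(-17) = -16541/15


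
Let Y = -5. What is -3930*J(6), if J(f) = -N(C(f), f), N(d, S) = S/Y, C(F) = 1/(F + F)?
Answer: -4716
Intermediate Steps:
C(F) = 1/(2*F)
N(d, S) = -S/5 (N(d, S) = S/(-5) = S*(-1/5) = -S/5)
J(f) = f/5 (J(f) = -(-1)*f/5 = f/5)
-3930*J(6) = -786*6 = -3930*6/5 = -4716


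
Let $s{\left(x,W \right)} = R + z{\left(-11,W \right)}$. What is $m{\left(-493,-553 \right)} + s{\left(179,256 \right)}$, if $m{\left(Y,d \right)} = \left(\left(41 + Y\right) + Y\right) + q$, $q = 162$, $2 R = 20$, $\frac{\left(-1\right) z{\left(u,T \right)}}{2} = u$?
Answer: $-751$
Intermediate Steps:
$z{\left(u,T \right)} = - 2 u$
$R = 10$ ($R = \frac{1}{2} \cdot 20 = 10$)
$m{\left(Y,d \right)} = 203 + 2 Y$ ($m{\left(Y,d \right)} = \left(\left(41 + Y\right) + Y\right) + 162 = \left(41 + 2 Y\right) + 162 = 203 + 2 Y$)
$s{\left(x,W \right)} = 32$ ($s{\left(x,W \right)} = 10 - -22 = 10 + 22 = 32$)
$m{\left(-493,-553 \right)} + s{\left(179,256 \right)} = \left(203 + 2 \left(-493\right)\right) + 32 = \left(203 - 986\right) + 32 = -783 + 32 = -751$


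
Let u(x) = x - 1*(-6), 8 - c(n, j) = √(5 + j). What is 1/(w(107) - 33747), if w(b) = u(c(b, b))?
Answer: -4819/162559311 + 4*√7/1137915177 ≈ -2.9635e-5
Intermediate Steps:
c(n, j) = 8 - √(5 + j)
u(x) = 6 + x (u(x) = x + 6 = 6 + x)
w(b) = 14 - √(5 + b) (w(b) = 6 + (8 - √(5 + b)) = 14 - √(5 + b))
1/(w(107) - 33747) = 1/((14 - √(5 + 107)) - 33747) = 1/((14 - √112) - 33747) = 1/((14 - 4*√7) - 33747) = 1/(-33733 - 4*√7)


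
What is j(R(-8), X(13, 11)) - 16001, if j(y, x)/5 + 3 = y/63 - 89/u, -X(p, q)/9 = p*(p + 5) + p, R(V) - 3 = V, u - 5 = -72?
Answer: -67577176/4221 ≈ -16010.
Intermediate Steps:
u = -67 (u = 5 - 72 = -67)
R(V) = 3 + V
X(p, q) = -9*p - 9*p*(5 + p) (X(p, q) = -9*(p*(p + 5) + p) = -9*(p*(5 + p) + p) = -9*(p + p*(5 + p)) = -9*p - 9*p*(5 + p))
j(y, x) = -560/67 + 5*y/63 (j(y, x) = -15 + 5*(y/63 - 89/(-67)) = -15 + 5*(y*(1/63) - 89*(-1/67)) = -15 + 5*(y/63 + 89/67) = -15 + 5*(89/67 + y/63) = -15 + (445/67 + 5*y/63) = -560/67 + 5*y/63)
j(R(-8), X(13, 11)) - 16001 = (-560/67 + 5*(3 - 8)/63) - 16001 = (-560/67 + (5/63)*(-5)) - 16001 = (-560/67 - 25/63) - 16001 = -36955/4221 - 16001 = -67577176/4221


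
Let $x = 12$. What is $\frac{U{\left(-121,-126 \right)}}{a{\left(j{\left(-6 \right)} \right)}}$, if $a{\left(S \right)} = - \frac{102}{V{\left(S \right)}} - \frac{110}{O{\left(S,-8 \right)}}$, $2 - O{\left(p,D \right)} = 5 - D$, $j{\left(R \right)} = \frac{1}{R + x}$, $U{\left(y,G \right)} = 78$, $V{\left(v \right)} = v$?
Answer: $- \frac{39}{301} \approx -0.12957$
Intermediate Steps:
$j{\left(R \right)} = \frac{1}{12 + R}$ ($j{\left(R \right)} = \frac{1}{R + 12} = \frac{1}{12 + R}$)
$O{\left(p,D \right)} = -3 + D$ ($O{\left(p,D \right)} = 2 - \left(5 - D\right) = 2 + \left(-5 + D\right) = -3 + D$)
$a{\left(S \right)} = 10 - \frac{102}{S}$ ($a{\left(S \right)} = - \frac{102}{S} - \frac{110}{-3 - 8} = - \frac{102}{S} - \frac{110}{-11} = - \frac{102}{S} - -10 = - \frac{102}{S} + 10 = 10 - \frac{102}{S}$)
$\frac{U{\left(-121,-126 \right)}}{a{\left(j{\left(-6 \right)} \right)}} = \frac{78}{10 - \frac{102}{\frac{1}{12 - 6}}} = \frac{78}{10 - \frac{102}{\frac{1}{6}}} = \frac{78}{10 - 102 \frac{1}{\frac{1}{6}}} = \frac{78}{10 - 612} = \frac{78}{-602} = 78 \left(- \frac{1}{602}\right) = - \frac{39}{301}$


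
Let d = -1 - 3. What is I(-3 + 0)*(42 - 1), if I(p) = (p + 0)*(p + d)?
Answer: 861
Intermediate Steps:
d = -4
I(p) = p*(-4 + p) (I(p) = (p + 0)*(p - 4) = p*(-4 + p))
I(-3 + 0)*(42 - 1) = ((-3 + 0)*(-4 + (-3 + 0)))*(42 - 1) = -3*(-4 - 3)*41 = -3*(-7)*41 = 21*41 = 861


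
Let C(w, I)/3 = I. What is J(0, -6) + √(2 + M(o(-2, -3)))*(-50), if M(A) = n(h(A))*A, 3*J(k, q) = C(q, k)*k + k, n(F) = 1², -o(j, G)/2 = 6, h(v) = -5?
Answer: -50*I*√10 ≈ -158.11*I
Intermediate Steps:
o(j, G) = -12 (o(j, G) = -2*6 = -12)
C(w, I) = 3*I
n(F) = 1
J(k, q) = k² + k/3 (J(k, q) = ((3*k)*k + k)/3 = (3*k² + k)/3 = (k + 3*k²)/3 = k² + k/3)
M(A) = A (M(A) = 1*A = A)
J(0, -6) + √(2 + M(o(-2, -3)))*(-50) = 0*(⅓ + 0) + √(2 - 12)*(-50) = 0*(⅓) + √(-10)*(-50) = 0 + (I*√10)*(-50) = 0 - 50*I*√10 = -50*I*√10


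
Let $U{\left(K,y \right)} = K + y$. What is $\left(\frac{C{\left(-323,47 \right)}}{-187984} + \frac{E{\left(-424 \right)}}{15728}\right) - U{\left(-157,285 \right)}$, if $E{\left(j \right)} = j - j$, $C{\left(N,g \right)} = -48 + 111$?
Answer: $- \frac{24062015}{187984} \approx -128.0$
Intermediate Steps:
$C{\left(N,g \right)} = 63$
$E{\left(j \right)} = 0$
$\left(\frac{C{\left(-323,47 \right)}}{-187984} + \frac{E{\left(-424 \right)}}{15728}\right) - U{\left(-157,285 \right)} = \left(\frac{63}{-187984} + \frac{0}{15728}\right) - \left(-157 + 285\right) = \left(63 \left(- \frac{1}{187984}\right) + 0 \cdot \frac{1}{15728}\right) - 128 = \left(- \frac{63}{187984} + 0\right) - 128 = - \frac{63}{187984} - 128 = - \frac{24062015}{187984}$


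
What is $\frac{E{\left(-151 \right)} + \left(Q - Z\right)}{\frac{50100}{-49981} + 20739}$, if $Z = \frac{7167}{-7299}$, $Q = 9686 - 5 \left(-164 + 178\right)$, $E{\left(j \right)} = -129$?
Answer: $\frac{1153774399060}{2521818754947} \approx 0.45752$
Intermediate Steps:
$Q = 9616$ ($Q = 9686 - 70 = 9616$)
$Z = - \frac{2389}{2433}$ ($Z = 7167 \left(- \frac{1}{7299}\right) = - \frac{2389}{2433} \approx -0.98192$)
$\frac{E{\left(-151 \right)} + \left(Q - Z\right)}{\frac{50100}{-49981} + 20739} = \frac{-129 + \left(9616 - - \frac{2389}{2433}\right)}{\frac{50100}{-49981} + 20739} = \frac{-129 + \left(9616 + \frac{2389}{2433}\right)}{50100 \left(- \frac{1}{49981}\right) + 20739} = \frac{-129 + \frac{23398117}{2433}}{- \frac{50100}{49981} + 20739} = \frac{23084260}{2433 \cdot \frac{1036505859}{49981}} = \frac{23084260}{2433} \cdot \frac{49981}{1036505859} = \frac{1153774399060}{2521818754947}$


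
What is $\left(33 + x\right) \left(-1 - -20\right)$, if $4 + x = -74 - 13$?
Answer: $-1102$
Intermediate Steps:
$x = -91$ ($x = -4 - 87 = -91$)
$\left(33 + x\right) \left(-1 - -20\right) = \left(33 - 91\right) \left(-1 - -20\right) = - 58 \left(-1 + 20\right) = \left(-58\right) 19 = -1102$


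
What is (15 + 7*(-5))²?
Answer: 400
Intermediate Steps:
(15 + 7*(-5))² = (15 - 35)² = (-20)² = 400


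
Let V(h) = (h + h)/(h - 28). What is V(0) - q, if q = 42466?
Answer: -42466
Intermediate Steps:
V(h) = 2*h/(-28 + h) (V(h) = (2*h)/(-28 + h) = 2*h/(-28 + h))
V(0) - q = 2*0/(-28 + 0) - 1*42466 = 2*0/(-28) - 42466 = 2*0*(-1/28) - 42466 = 0 - 42466 = -42466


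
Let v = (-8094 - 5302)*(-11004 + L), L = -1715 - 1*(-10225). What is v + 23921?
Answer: 33433545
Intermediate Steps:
L = 8510 (L = -1715 + 10225 = 8510)
v = 33409624 (v = (-8094 - 5302)*(-11004 + 8510) = -13396*(-2494) = 33409624)
v + 23921 = 33409624 + 23921 = 33433545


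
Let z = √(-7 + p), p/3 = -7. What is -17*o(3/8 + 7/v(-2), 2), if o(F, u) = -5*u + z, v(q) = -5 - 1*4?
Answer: 170 - 34*I*√7 ≈ 170.0 - 89.956*I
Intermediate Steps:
p = -21 (p = 3*(-7) = -21)
z = 2*I*√7 (z = √(-7 - 21) = √(-28) = 2*I*√7 ≈ 5.2915*I)
v(q) = -9 (v(q) = -5 - 4 = -9)
o(F, u) = -5*u + 2*I*√7
-17*o(3/8 + 7/v(-2), 2) = -17*(-5*2 + 2*I*√7) = -17*(-10 + 2*I*√7) = 170 - 34*I*√7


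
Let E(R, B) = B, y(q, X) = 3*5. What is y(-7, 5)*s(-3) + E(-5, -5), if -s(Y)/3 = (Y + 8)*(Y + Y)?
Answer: 1345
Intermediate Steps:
y(q, X) = 15
s(Y) = -6*Y*(8 + Y) (s(Y) = -3*(Y + 8)*(Y + Y) = -3*(8 + Y)*2*Y = -6*Y*(8 + Y))
y(-7, 5)*s(-3) + E(-5, -5) = 15*(-6*(-3)*(8 - 3)) - 5 = 15*(-6*(-3)*5) - 5 = 15*90 - 5 = 1350 - 5 = 1345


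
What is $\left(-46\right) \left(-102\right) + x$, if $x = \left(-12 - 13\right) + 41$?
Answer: $4708$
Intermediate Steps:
$x = 16$ ($x = \left(-12 - 13\right) + 41 = -25 + 41 = 16$)
$\left(-46\right) \left(-102\right) + x = \left(-46\right) \left(-102\right) + 16 = 4692 + 16 = 4708$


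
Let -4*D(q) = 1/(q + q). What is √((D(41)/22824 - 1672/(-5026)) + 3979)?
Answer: √2445141213844442442203/783875064 ≈ 63.082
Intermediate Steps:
D(q) = -1/(8*q) (D(q) = -1/(4*(q + q)) = -1/(2*q)/4 = -1/(8*q))
√((D(41)/22824 - 1672/(-5026)) + 3979) = √((-⅛/41/22824 - 1672/(-5026)) + 3979) = √((-⅛*1/41*(1/22824) - 1672*(-1/5026)) + 3979) = √((-1/328*1/22824 + 836/2513) + 3979) = √((-1/7486272 + 836/2513) + 3979) = √(6258520879/18813001536 + 3979) = √(74863191632623/18813001536) = √2445141213844442442203/783875064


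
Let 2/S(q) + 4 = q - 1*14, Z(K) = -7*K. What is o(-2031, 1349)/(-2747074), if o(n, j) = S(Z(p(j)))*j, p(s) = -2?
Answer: 1349/5494148 ≈ 0.00024553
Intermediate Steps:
S(q) = 2/(-18 + q) (S(q) = 2/(-4 + (q - 1*14)) = 2/(-4 + (q - 14)) = 2/(-4 + (-14 + q)) = 2/(-18 + q))
o(n, j) = -j/2 (o(n, j) = (2/(-18 - 7*(-2)))*j = (2/(-18 + 14))*j = (2/(-4))*j = (2*(-1/4))*j = -j/2)
o(-2031, 1349)/(-2747074) = -1/2*1349/(-2747074) = -1349/2*(-1/2747074) = 1349/5494148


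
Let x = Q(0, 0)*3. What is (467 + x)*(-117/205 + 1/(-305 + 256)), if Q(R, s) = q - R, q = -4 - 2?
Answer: -2666162/10045 ≈ -265.42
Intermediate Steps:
q = -6
Q(R, s) = -6 - R
x = -18 (x = (-6 - 1*0)*3 = (-6 + 0)*3 = -6*3 = -18)
(467 + x)*(-117/205 + 1/(-305 + 256)) = (467 - 18)*(-117/205 + 1/(-305 + 256)) = 449*(-117*1/205 + 1/(-49)) = 449*(-117/205 - 1/49) = 449*(-5938/10045) = -2666162/10045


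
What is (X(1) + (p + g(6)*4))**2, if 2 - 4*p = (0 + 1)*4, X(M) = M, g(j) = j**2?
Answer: 83521/4 ≈ 20880.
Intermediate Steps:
p = -1/2 (p = 1/2 - (0 + 1)*4/4 = 1/2 - 4/4 = 1/2 - 1/4*4 = 1/2 - 1 = -1/2 ≈ -0.50000)
(X(1) + (p + g(6)*4))**2 = (1 + (-1/2 + 6**2*4))**2 = (1 + (-1/2 + 36*4))**2 = (1 + (-1/2 + 144))**2 = (1 + 287/2)**2 = (289/2)**2 = 83521/4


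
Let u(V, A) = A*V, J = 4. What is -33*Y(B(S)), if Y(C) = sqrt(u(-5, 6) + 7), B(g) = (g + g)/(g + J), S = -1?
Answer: -33*I*sqrt(23) ≈ -158.26*I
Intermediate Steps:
B(g) = 2*g/(4 + g) (B(g) = (g + g)/(g + 4) = (2*g)/(4 + g) = 2*g/(4 + g))
Y(C) = I*sqrt(23) (Y(C) = sqrt(6*(-5) + 7) = sqrt(-30 + 7) = sqrt(-23) = I*sqrt(23))
-33*Y(B(S)) = -33*I*sqrt(23)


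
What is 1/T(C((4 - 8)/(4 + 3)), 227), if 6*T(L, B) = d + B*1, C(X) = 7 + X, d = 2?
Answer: 6/229 ≈ 0.026201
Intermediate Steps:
T(L, B) = ⅓ + B/6 (T(L, B) = (2 + B*1)/6 = (2 + B)/6 = ⅓ + B/6)
1/T(C((4 - 8)/(4 + 3)), 227) = 1/(⅓ + (⅙)*227) = 1/(⅓ + 227/6) = 1/(229/6) = 6/229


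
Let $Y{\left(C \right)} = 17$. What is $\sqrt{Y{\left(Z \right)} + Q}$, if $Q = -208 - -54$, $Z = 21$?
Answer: $i \sqrt{137} \approx 11.705 i$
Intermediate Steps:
$Q = -154$ ($Q = -208 + 54 = -154$)
$\sqrt{Y{\left(Z \right)} + Q} = \sqrt{17 - 154} = \sqrt{-137} = i \sqrt{137}$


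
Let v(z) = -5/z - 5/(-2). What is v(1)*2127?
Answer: -10635/2 ≈ -5317.5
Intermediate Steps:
v(z) = 5/2 - 5/z (v(z) = -5/z - 5*(-½) = -5/z + 5/2 = 5/2 - 5/z)
v(1)*2127 = (5/2 - 5/1)*2127 = (5/2 - 5*1)*2127 = (5/2 - 5)*2127 = -5/2*2127 = -10635/2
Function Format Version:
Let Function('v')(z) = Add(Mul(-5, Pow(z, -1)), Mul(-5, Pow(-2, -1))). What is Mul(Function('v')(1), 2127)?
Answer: Rational(-10635, 2) ≈ -5317.5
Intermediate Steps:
Function('v')(z) = Add(Rational(5, 2), Mul(-5, Pow(z, -1))) (Function('v')(z) = Add(Mul(-5, Pow(z, -1)), Mul(-5, Rational(-1, 2))) = Add(Mul(-5, Pow(z, -1)), Rational(5, 2)) = Add(Rational(5, 2), Mul(-5, Pow(z, -1))))
Mul(Function('v')(1), 2127) = Mul(Add(Rational(5, 2), Mul(-5, Pow(1, -1))), 2127) = Mul(Add(Rational(5, 2), Mul(-5, 1)), 2127) = Mul(Add(Rational(5, 2), -5), 2127) = Mul(Rational(-5, 2), 2127) = Rational(-10635, 2)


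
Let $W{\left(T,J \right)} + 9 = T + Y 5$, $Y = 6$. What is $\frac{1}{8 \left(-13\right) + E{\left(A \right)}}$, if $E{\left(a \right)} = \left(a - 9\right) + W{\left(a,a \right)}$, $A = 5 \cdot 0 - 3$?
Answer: $- \frac{1}{98} \approx -0.010204$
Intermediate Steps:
$A = -3$ ($A = 0 - 3 = -3$)
$W{\left(T,J \right)} = 21 + T$ ($W{\left(T,J \right)} = -9 + \left(T + 6 \cdot 5\right) = -9 + \left(T + 30\right) = -9 + \left(30 + T\right) = 21 + T$)
$E{\left(a \right)} = 12 + 2 a$ ($E{\left(a \right)} = \left(a - 9\right) + \left(21 + a\right) = \left(-9 + a\right) + \left(21 + a\right) = 12 + 2 a$)
$\frac{1}{8 \left(-13\right) + E{\left(A \right)}} = \frac{1}{8 \left(-13\right) + \left(12 + 2 \left(-3\right)\right)} = \frac{1}{-104 + \left(12 - 6\right)} = \frac{1}{-104 + 6} = \frac{1}{-98} = - \frac{1}{98}$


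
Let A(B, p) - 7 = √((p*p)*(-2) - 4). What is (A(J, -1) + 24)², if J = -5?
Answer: (31 + I*√6)² ≈ 955.0 + 151.87*I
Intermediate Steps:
A(B, p) = 7 + √(-4 - 2*p²) (A(B, p) = 7 + √((p*p)*(-2) - 4) = 7 + √(p²*(-2) - 4) = 7 + √(-2*p² - 4) = 7 + √(-4 - 2*p²))
(A(J, -1) + 24)² = ((7 + √(-4 - 2*(-1)²)) + 24)² = ((7 + √(-4 - 2*1)) + 24)² = ((7 + √(-4 - 2)) + 24)² = ((7 + √(-6)) + 24)² = ((7 + I*√6) + 24)² = (31 + I*√6)²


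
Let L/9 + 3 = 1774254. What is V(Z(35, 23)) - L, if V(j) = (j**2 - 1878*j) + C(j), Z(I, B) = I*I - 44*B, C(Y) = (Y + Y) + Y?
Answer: -16322265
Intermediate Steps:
L = 15968259 (L = -27 + 9*1774254 = -27 + 15968286 = 15968259)
C(Y) = 3*Y (C(Y) = 2*Y + Y = 3*Y)
Z(I, B) = I**2 - 44*B
V(j) = j**2 - 1875*j (V(j) = (j**2 - 1878*j) + 3*j = j**2 - 1875*j)
V(Z(35, 23)) - L = (35**2 - 44*23)*(-1875 + (35**2 - 44*23)) - 1*15968259 = (1225 - 1012)*(-1875 + (1225 - 1012)) - 15968259 = 213*(-1875 + 213) - 15968259 = 213*(-1662) - 15968259 = -354006 - 15968259 = -16322265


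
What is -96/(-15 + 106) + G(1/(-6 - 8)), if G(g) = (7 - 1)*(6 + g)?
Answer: 3141/91 ≈ 34.516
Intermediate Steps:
G(g) = 36 + 6*g (G(g) = 6*(6 + g) = 36 + 6*g)
-96/(-15 + 106) + G(1/(-6 - 8)) = -96/(-15 + 106) + (36 + 6/(-6 - 8)) = -96/91 + (36 + 6/(-14)) = -96*1/91 + (36 + 6*(-1/14)) = -96/91 + (36 - 3/7) = -96/91 + 249/7 = 3141/91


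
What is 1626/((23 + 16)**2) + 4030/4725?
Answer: 306944/159705 ≈ 1.9219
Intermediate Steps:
1626/((23 + 16)**2) + 4030/4725 = 1626/(39**2) + 4030*(1/4725) = 1626/1521 + 806/945 = 1626*(1/1521) + 806/945 = 542/507 + 806/945 = 306944/159705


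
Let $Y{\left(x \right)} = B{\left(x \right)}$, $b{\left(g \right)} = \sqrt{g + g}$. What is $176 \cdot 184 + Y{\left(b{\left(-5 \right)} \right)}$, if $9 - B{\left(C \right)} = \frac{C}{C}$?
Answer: $32392$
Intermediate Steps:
$b{\left(g \right)} = \sqrt{2} \sqrt{g}$ ($b{\left(g \right)} = \sqrt{2 g} = \sqrt{2} \sqrt{g}$)
$B{\left(C \right)} = 8$ ($B{\left(C \right)} = 9 - \frac{C}{C} = 9 - 1 = 8$)
$Y{\left(x \right)} = 8$
$176 \cdot 184 + Y{\left(b{\left(-5 \right)} \right)} = 176 \cdot 184 + 8 = 32384 + 8 = 32392$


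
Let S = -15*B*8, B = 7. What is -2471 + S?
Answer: -3311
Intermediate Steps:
S = -840 (S = -15*7*8 = -105*8 = -840)
-2471 + S = -2471 - 840 = -3311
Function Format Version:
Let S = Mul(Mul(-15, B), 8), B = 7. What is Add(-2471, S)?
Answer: -3311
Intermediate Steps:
S = -840 (S = Mul(Mul(-15, 7), 8) = Mul(-105, 8) = -840)
Add(-2471, S) = Add(-2471, -840) = -3311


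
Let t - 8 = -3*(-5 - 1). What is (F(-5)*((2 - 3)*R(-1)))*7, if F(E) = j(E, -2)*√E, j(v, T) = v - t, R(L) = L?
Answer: -217*I*√5 ≈ -485.23*I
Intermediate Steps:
t = 26 (t = 8 - 3*(-5 - 1) = 8 - 3*(-6) = 8 + 18 = 26)
j(v, T) = -26 + v (j(v, T) = v - 1*26 = v - 26 = -26 + v)
F(E) = √E*(-26 + E) (F(E) = (-26 + E)*√E = √E*(-26 + E))
(F(-5)*((2 - 3)*R(-1)))*7 = ((√(-5)*(-26 - 5))*((2 - 3)*(-1)))*7 = (((I*√5)*(-31))*(-1*(-1)))*7 = (-31*I*√5*1)*7 = -31*I*√5*7 = -217*I*√5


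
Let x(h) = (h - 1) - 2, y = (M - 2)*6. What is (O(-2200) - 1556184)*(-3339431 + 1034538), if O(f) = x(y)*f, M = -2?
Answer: 3449926964112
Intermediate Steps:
y = -24 (y = (-2 - 2)*6 = -4*6 = -24)
x(h) = -3 + h (x(h) = (-1 + h) - 2 = -3 + h)
O(f) = -27*f (O(f) = (-3 - 24)*f = -27*f)
(O(-2200) - 1556184)*(-3339431 + 1034538) = (-27*(-2200) - 1556184)*(-3339431 + 1034538) = (59400 - 1556184)*(-2304893) = -1496784*(-2304893) = 3449926964112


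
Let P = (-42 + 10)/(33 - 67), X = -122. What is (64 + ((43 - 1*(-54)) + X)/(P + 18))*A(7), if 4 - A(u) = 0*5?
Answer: 40366/161 ≈ 250.72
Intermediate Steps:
P = 16/17 (P = -32/(-34) = -32*(-1/34) = 16/17 ≈ 0.94118)
A(u) = 4 (A(u) = 4 - 0*5 = 4 - 1*0 = 4 + 0 = 4)
(64 + ((43 - 1*(-54)) + X)/(P + 18))*A(7) = (64 + ((43 - 1*(-54)) - 122)/(16/17 + 18))*4 = (64 + ((43 + 54) - 122)/(322/17))*4 = (64 + (97 - 122)*(17/322))*4 = (64 - 25*17/322)*4 = (64 - 425/322)*4 = (20183/322)*4 = 40366/161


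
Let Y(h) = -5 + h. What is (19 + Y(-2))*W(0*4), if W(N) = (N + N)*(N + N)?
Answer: 0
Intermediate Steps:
W(N) = 4*N² (W(N) = (2*N)*(2*N) = 4*N²)
(19 + Y(-2))*W(0*4) = (19 + (-5 - 2))*(4*(0*4)²) = (19 - 7)*(4*0²) = 12*(4*0) = 12*0 = 0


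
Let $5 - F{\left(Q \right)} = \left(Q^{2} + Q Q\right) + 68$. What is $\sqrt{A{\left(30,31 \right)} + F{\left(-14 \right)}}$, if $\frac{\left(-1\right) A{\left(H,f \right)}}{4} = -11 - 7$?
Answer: $i \sqrt{383} \approx 19.57 i$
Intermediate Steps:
$A{\left(H,f \right)} = 72$ ($A{\left(H,f \right)} = - 4 \left(-11 - 7\right) = \left(-4\right) \left(-18\right) = 72$)
$F{\left(Q \right)} = -63 - 2 Q^{2}$ ($F{\left(Q \right)} = 5 - \left(\left(Q^{2} + Q Q\right) + 68\right) = 5 - \left(\left(Q^{2} + Q^{2}\right) + 68\right) = 5 - \left(2 Q^{2} + 68\right) = 5 - \left(68 + 2 Q^{2}\right) = -63 - 2 Q^{2}$)
$\sqrt{A{\left(30,31 \right)} + F{\left(-14 \right)}} = \sqrt{72 - \left(63 + 2 \left(-14\right)^{2}\right)} = \sqrt{72 - 455} = \sqrt{-383} = i \sqrt{383}$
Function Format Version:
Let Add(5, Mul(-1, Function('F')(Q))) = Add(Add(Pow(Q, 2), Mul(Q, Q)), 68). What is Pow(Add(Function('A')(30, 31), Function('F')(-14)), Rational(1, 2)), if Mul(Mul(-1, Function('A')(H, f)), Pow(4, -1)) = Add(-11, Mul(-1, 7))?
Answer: Mul(I, Pow(383, Rational(1, 2))) ≈ Mul(19.570, I)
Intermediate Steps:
Function('A')(H, f) = 72 (Function('A')(H, f) = Mul(-4, Add(-11, Mul(-1, 7))) = Mul(-4, Add(-11, -7)) = Mul(-4, -18) = 72)
Function('F')(Q) = Add(-63, Mul(-2, Pow(Q, 2))) (Function('F')(Q) = Add(5, Mul(-1, Add(Add(Pow(Q, 2), Mul(Q, Q)), 68))) = Add(5, Mul(-1, Add(Add(Pow(Q, 2), Pow(Q, 2)), 68))) = Add(5, Mul(-1, Add(Mul(2, Pow(Q, 2)), 68))) = Add(5, Mul(-1, Add(68, Mul(2, Pow(Q, 2))))) = Add(5, Add(-68, Mul(-2, Pow(Q, 2)))) = Add(-63, Mul(-2, Pow(Q, 2))))
Pow(Add(Function('A')(30, 31), Function('F')(-14)), Rational(1, 2)) = Pow(Add(72, Add(-63, Mul(-2, Pow(-14, 2)))), Rational(1, 2)) = Pow(Add(72, Add(-63, Mul(-2, 196))), Rational(1, 2)) = Pow(Add(72, Add(-63, -392)), Rational(1, 2)) = Pow(Add(72, -455), Rational(1, 2)) = Pow(-383, Rational(1, 2)) = Mul(I, Pow(383, Rational(1, 2)))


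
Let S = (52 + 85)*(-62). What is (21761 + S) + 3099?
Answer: 16366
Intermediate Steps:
S = -8494 (S = 137*(-62) = -8494)
(21761 + S) + 3099 = (21761 - 8494) + 3099 = 13267 + 3099 = 16366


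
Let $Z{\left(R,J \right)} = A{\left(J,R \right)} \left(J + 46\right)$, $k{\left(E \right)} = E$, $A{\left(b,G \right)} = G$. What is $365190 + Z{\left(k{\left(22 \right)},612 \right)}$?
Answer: $379666$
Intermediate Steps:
$Z{\left(R,J \right)} = R \left(46 + J\right)$ ($Z{\left(R,J \right)} = R \left(J + 46\right) = R \left(46 + J\right)$)
$365190 + Z{\left(k{\left(22 \right)},612 \right)} = 365190 + 22 \left(46 + 612\right) = 365190 + 22 \cdot 658 = 365190 + 14476 = 379666$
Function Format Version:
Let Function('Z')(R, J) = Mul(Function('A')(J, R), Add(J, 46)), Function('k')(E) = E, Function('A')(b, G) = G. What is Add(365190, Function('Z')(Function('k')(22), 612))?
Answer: 379666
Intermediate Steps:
Function('Z')(R, J) = Mul(R, Add(46, J)) (Function('Z')(R, J) = Mul(R, Add(J, 46)) = Mul(R, Add(46, J)))
Add(365190, Function('Z')(Function('k')(22), 612)) = Add(365190, Mul(22, Add(46, 612))) = Add(365190, Mul(22, 658)) = Add(365190, 14476) = 379666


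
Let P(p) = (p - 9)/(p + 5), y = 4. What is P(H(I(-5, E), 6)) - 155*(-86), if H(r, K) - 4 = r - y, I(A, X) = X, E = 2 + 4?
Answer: 146627/11 ≈ 13330.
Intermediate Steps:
E = 6
H(r, K) = r (H(r, K) = 4 + (r - 1*4) = 4 + (r - 4) = 4 + (-4 + r) = r)
P(p) = (-9 + p)/(5 + p)
P(H(I(-5, E), 6)) - 155*(-86) = (-9 + 6)/(5 + 6) - 155*(-86) = -3/11 + 13330 = 146627/11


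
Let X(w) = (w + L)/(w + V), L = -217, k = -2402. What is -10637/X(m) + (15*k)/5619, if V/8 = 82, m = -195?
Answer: 9179601441/771676 ≈ 11896.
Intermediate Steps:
V = 656 (V = 8*82 = 656)
X(w) = (-217 + w)/(656 + w) (X(w) = (w - 217)/(w + 656) = (-217 + w)/(656 + w))
-10637/X(m) + (15*k)/5619 = -10637*(656 - 195)/(-217 - 195) + (15*(-2402))/5619 = -10637/(-412/461) - 36030*1/5619 = -10637/((1/461)*(-412)) - 12010/1873 = -10637/(-412/461) - 12010/1873 = -10637*(-461/412) - 12010/1873 = 4903657/412 - 12010/1873 = 9179601441/771676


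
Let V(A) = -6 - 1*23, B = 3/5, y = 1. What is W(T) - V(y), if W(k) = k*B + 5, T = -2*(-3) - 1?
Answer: 37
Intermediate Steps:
B = ⅗ (B = 3*(⅕) = ⅗ ≈ 0.60000)
T = 5 (T = 6 - 1 = 5)
W(k) = 5 + 3*k/5 (W(k) = k*(⅗) + 5 = 3*k/5 + 5 = 5 + 3*k/5)
V(A) = -29 (V(A) = -6 - 23 = -29)
W(T) - V(y) = (5 + (⅗)*5) - 1*(-29) = (5 + 3) + 29 = 8 + 29 = 37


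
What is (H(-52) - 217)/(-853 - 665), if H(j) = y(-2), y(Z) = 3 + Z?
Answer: 36/253 ≈ 0.14229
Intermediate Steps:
H(j) = 1 (H(j) = 3 - 2 = 1)
(H(-52) - 217)/(-853 - 665) = (1 - 217)/(-853 - 665) = -216/(-1518) = -216*(-1/1518) = 36/253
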